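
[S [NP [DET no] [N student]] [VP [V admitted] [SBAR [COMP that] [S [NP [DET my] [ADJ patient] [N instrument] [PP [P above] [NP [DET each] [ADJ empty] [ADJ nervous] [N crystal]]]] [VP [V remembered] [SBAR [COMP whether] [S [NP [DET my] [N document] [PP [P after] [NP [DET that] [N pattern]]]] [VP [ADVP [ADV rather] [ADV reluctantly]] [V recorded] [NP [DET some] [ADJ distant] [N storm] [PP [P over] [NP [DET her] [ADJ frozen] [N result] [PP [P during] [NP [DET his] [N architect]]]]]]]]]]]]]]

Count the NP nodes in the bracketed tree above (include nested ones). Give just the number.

8

Scanning left to right, an opening `[NP` appears at word positions 1, 5, 9, 15, 18, 23, 27, 31 — 8 in total.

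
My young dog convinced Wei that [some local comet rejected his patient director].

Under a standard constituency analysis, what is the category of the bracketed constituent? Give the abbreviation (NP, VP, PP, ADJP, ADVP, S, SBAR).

S

The bracketed span "some local comet rejected his patient director" is headed by "rejected", making it a clause (S).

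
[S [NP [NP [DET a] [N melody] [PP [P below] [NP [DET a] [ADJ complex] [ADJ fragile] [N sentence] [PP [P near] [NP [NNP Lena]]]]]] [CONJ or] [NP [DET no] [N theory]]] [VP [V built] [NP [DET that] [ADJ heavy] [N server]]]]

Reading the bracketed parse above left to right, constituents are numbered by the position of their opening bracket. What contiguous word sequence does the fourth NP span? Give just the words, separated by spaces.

Lena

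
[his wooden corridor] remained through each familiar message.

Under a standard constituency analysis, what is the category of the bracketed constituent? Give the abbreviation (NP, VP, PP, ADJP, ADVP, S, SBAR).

The bracketed span "his wooden corridor" is headed by "corridor", making it a noun phrase (NP).

NP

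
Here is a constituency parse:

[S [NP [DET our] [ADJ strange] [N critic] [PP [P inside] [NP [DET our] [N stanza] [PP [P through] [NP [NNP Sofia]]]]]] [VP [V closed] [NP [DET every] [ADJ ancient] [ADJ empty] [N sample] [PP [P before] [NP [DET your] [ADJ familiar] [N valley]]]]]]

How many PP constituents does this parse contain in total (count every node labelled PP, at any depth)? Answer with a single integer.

Scanning left to right, an opening `[PP` appears at word positions 4, 7, 14 — 3 in total.

3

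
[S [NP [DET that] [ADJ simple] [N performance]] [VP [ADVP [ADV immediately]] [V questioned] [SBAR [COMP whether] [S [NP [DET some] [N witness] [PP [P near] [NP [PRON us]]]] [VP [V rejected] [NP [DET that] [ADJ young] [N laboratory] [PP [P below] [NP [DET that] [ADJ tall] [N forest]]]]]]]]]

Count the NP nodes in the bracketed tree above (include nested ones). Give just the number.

5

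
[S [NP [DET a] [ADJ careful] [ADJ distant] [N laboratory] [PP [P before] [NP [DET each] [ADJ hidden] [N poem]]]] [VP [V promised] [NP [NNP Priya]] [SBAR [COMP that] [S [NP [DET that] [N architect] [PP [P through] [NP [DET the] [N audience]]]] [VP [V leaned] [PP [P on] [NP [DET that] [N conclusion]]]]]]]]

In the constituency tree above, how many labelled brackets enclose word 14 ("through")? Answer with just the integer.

7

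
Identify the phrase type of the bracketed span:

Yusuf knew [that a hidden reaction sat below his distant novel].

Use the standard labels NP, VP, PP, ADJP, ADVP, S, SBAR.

SBAR

The span is built around the complementizer "that" — a subordinate clause (SBAR).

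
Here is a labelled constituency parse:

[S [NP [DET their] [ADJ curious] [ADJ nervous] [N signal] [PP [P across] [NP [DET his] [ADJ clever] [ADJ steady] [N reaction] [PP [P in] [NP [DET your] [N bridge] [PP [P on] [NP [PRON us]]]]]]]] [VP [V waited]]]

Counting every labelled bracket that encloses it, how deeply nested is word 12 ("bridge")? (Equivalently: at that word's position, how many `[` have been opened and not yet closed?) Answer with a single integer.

7

Counting open brackets not yet closed at "bridge": [S [NP [PP [NP [PP [NP [N = 7.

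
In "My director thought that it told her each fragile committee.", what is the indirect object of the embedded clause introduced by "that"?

"told" heads the VP of the embedded clause introduced by "that", and "her" is its indirect object.

her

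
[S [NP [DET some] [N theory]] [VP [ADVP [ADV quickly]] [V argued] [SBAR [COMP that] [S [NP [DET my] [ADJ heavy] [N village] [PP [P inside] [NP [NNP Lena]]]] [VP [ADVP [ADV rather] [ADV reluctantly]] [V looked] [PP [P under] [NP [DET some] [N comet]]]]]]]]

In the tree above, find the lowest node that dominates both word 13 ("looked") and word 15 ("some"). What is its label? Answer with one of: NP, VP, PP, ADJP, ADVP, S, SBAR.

The smallest bracket enclosing both words is [VP rather reluctantly looked under some comet], so the label is VP.

VP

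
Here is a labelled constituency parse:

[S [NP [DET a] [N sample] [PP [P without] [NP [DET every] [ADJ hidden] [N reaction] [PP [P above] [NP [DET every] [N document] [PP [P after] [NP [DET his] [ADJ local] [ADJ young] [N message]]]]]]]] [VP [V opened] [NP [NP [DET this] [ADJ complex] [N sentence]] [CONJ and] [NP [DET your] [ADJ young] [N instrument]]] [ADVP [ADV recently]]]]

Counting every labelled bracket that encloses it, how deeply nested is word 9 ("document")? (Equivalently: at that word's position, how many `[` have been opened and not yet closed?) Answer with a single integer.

Path from the root down to the word: S → NP → PP → NP → PP → NP → N. That is 7 enclosing brackets.

7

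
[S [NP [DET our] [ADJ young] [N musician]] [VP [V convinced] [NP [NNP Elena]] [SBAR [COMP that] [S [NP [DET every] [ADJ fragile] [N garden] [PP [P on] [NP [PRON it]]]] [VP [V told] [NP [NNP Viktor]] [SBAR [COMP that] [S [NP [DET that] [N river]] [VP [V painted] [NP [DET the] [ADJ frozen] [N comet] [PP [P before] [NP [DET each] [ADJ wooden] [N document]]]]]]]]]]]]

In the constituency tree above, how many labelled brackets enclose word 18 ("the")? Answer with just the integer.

The word sits inside DET, which is inside NP, inside VP, inside S, inside SBAR, inside VP, inside S, inside SBAR, inside VP, inside S — 10 brackets in all.

10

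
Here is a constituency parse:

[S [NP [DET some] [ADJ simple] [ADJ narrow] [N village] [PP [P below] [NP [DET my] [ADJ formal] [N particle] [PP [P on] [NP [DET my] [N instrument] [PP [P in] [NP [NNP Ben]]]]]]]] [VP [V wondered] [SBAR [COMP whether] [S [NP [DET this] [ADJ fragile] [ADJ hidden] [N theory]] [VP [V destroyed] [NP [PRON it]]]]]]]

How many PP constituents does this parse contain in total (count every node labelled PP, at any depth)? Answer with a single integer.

3

Listing each PP by its span: [PP below my formal particle on my instrument in Ben]; [PP on my instrument in Ben]; [PP in Ben] — that makes 3.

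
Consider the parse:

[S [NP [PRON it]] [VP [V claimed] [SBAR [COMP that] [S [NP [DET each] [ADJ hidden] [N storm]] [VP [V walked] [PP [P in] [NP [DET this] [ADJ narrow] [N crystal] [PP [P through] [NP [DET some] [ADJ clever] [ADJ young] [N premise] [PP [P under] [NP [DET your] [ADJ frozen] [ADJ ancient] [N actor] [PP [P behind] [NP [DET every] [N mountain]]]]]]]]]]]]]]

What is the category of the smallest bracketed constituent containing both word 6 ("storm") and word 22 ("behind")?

S

Word 6 lies under S → VP → SBAR → S → NP → N; word 22 lies under S → VP → SBAR → S → VP → PP → NP → PP → NP → PP → NP → PP → P. The lowest shared node is the S.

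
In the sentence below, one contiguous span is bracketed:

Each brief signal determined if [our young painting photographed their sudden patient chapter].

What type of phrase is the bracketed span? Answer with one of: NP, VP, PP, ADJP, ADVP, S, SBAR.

S

The bracketed span "our young painting photographed their sudden patient chapter" is headed by "photographed", making it a clause (S).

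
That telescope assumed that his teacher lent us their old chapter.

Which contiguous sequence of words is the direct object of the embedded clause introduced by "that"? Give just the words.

Within the embedded clause introduced by "that", the direct object of "lent" is "their old chapter".

their old chapter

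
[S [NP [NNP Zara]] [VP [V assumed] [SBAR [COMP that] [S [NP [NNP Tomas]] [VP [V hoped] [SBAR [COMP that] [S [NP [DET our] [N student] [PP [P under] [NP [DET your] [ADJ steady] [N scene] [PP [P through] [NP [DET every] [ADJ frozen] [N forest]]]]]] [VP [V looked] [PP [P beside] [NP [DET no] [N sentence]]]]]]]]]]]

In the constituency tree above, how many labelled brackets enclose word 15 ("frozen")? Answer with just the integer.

The word sits inside ADJ, which is inside NP, inside PP, inside NP, inside PP, inside NP, inside S, inside SBAR, inside VP, inside S, inside SBAR, inside VP, inside S — 13 brackets in all.

13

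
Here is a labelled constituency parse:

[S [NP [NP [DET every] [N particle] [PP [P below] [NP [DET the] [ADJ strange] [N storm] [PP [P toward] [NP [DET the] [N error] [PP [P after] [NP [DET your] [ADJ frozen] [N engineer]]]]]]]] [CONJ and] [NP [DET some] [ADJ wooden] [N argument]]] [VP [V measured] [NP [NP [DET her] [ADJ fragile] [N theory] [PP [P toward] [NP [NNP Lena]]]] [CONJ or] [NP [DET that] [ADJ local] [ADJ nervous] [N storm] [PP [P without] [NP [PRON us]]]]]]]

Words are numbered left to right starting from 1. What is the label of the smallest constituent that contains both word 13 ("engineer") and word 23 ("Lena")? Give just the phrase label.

S

The smallest bracket enclosing both words is [S every particle below the strange storm toward the error after your frozen engineer and some wooden argument measured her fragile theory toward Lena or that local nervous storm without us], so the label is S.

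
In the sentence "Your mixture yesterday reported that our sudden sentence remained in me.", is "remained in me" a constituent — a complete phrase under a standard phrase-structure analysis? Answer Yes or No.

Yes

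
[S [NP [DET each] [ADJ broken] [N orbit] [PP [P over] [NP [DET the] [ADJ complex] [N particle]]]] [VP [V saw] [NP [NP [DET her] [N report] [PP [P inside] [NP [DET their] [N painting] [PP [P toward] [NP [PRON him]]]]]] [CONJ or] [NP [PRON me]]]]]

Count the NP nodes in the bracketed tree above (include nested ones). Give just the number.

7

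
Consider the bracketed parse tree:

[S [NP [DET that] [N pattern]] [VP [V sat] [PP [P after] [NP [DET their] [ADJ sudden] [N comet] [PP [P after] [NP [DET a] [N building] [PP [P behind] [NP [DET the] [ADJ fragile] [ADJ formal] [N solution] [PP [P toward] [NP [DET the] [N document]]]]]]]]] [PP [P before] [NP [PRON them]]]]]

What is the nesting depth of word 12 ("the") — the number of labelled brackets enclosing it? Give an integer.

9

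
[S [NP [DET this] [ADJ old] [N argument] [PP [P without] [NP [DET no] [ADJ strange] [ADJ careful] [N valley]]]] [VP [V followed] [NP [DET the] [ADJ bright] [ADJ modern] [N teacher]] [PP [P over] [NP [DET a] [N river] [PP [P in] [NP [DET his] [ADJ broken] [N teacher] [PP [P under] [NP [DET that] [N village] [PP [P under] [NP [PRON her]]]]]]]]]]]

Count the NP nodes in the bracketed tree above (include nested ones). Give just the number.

7

Scanning left to right, an opening `[NP` appears at word positions 1, 5, 10, 15, 18, 22, 25 — 7 in total.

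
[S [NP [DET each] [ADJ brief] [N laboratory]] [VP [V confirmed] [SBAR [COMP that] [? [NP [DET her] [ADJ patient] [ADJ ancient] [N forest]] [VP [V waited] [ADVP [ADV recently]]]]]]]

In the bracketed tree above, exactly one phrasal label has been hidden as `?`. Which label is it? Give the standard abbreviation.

S

Looking at what the `?` directly dominates — NP, VP — this is a clause (S).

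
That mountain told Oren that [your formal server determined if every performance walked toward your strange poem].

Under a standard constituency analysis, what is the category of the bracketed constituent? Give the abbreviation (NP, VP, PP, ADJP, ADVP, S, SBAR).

S

The span is built around the head "determined" — a clause (S).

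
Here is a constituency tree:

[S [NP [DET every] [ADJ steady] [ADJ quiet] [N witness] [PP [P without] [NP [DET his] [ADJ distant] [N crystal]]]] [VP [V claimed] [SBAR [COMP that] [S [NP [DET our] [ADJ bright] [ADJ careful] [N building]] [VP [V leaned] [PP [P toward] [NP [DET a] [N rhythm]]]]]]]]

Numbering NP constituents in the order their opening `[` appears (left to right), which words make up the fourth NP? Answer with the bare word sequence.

a rhythm

In left-to-right order the NP constituents are "every steady quiet witness without his distant crystal"; "his distant crystal"; "our bright careful building"; "a rhythm". Number 4 is "a rhythm".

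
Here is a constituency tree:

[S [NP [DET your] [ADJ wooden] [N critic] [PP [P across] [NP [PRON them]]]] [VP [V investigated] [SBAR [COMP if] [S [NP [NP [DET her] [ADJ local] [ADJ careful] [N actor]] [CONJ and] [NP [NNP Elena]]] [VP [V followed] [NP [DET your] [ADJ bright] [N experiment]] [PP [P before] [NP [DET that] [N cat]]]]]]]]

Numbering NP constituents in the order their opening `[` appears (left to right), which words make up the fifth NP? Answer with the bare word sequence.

Opening `[NP` markers occur at word positions 1, 5, 8, 8, 13, 15, 19; the fifth of these opens the constituent [NP Elena].

Elena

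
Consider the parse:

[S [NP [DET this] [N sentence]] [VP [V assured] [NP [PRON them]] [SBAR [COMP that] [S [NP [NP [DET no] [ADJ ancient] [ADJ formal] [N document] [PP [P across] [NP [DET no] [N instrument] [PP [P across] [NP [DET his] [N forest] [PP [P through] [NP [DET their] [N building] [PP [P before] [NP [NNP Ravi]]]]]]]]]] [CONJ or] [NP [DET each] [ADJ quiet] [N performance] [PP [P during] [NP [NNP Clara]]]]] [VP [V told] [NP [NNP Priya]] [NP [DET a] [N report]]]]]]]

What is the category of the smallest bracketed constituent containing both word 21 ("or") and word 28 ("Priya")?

S

Both words fall inside [S no ancient formal document across no instrument across his forest through their building before Ravi or each quiet performance during Clara told Priya a report] (words 6–30), and no smaller constituent contains them both. Label: S.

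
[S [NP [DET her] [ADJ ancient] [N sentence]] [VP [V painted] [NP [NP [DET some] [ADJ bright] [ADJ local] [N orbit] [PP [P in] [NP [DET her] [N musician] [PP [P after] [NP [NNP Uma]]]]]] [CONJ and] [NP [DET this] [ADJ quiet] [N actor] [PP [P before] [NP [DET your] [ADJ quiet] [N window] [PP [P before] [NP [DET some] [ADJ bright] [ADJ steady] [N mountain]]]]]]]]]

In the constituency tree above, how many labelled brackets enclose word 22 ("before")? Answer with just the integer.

Counting open brackets not yet closed at "before": [S [VP [NP [NP [PP [NP [PP [P = 8.

8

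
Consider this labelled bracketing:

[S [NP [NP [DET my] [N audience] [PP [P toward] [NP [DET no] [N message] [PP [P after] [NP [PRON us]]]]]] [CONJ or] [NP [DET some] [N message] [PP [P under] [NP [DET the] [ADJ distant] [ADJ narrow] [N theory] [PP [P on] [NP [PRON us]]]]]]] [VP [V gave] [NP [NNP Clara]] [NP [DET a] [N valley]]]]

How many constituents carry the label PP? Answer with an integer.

4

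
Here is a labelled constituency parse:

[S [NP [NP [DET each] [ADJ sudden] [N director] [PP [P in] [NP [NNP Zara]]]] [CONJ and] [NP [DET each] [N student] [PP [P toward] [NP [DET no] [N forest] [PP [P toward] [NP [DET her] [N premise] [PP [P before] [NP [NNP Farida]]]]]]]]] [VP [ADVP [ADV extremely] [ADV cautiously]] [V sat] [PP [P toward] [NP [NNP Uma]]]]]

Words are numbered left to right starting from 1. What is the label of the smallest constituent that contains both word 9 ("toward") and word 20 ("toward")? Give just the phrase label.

S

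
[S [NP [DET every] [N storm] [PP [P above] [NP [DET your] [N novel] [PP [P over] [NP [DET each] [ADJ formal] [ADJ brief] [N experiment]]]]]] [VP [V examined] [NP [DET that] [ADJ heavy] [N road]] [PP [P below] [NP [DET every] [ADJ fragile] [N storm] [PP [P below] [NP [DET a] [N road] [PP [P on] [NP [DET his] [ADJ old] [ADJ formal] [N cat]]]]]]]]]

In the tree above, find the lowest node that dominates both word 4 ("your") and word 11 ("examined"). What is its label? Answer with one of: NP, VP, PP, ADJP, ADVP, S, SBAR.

S

Word 4 lies under S → NP → PP → NP → DET; word 11 lies under S → VP → V. The lowest shared node is the S.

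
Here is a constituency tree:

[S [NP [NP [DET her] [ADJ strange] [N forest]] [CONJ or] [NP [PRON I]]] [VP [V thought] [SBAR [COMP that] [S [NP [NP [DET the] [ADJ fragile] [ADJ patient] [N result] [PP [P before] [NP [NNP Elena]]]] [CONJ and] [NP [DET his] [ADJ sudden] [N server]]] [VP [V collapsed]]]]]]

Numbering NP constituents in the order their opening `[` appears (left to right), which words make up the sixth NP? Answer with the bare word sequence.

In left-to-right order the NP constituents are "her strange forest or I"; "her strange forest"; "I"; "the fragile patient result before Elena and his sudden server"; "the fragile patient result before Elena"; "Elena"; "his sudden server". Number 6 is "Elena".

Elena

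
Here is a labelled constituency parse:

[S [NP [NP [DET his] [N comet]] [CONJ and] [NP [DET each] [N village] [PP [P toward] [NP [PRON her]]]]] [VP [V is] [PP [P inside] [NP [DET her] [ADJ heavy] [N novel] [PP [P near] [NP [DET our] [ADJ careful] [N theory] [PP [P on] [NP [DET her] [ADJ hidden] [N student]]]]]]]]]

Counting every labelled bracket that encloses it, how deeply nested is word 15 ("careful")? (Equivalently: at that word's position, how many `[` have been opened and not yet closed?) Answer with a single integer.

7

Path from the root down to the word: S → VP → PP → NP → PP → NP → ADJ. That is 7 enclosing brackets.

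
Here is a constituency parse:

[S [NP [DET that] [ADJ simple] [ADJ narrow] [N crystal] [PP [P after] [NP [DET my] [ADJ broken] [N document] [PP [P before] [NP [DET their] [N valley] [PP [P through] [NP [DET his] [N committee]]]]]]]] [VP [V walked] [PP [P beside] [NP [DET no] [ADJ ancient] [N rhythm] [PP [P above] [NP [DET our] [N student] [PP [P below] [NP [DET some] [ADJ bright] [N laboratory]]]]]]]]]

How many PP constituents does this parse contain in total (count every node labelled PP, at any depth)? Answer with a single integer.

6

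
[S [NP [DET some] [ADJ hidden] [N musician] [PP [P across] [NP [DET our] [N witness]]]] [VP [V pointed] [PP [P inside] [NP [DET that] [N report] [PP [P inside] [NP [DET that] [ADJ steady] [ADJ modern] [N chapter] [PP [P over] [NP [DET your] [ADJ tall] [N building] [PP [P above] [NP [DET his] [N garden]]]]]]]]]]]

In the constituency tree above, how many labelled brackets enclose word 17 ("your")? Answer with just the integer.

Counting open brackets not yet closed at "your": [S [VP [PP [NP [PP [NP [PP [NP [DET = 9.

9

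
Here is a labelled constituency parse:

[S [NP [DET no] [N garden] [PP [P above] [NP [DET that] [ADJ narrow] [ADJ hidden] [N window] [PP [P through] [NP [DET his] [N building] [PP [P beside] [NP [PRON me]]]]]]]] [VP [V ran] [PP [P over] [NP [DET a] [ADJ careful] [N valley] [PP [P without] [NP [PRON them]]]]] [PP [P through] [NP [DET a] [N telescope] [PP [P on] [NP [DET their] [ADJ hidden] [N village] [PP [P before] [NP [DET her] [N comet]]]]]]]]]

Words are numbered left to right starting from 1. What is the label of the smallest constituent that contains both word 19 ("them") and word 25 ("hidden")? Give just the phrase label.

VP

Word 19 lies under S → VP → PP → NP → PP → NP → PRON; word 25 lies under S → VP → PP → NP → PP → NP → ADJ. The lowest shared node is the VP.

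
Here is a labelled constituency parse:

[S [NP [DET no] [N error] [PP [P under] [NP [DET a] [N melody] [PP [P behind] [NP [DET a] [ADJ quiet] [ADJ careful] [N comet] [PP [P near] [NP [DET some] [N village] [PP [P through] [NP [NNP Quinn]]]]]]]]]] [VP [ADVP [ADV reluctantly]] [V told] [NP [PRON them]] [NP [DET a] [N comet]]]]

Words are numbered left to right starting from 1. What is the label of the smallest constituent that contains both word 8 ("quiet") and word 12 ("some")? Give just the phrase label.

Both words fall inside [NP a quiet careful comet near some village through Quinn] (words 7–15), and no smaller constituent contains them both. Label: NP.

NP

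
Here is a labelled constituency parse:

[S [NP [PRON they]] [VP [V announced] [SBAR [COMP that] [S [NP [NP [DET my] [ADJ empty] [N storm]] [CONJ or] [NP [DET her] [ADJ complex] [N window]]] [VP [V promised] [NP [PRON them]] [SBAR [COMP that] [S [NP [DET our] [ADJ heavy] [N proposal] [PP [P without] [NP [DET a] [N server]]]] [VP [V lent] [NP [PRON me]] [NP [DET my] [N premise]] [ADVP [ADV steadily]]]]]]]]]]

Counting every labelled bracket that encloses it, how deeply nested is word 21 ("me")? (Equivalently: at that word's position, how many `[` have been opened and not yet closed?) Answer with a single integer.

10

Path from the root down to the word: S → VP → SBAR → S → VP → SBAR → S → VP → NP → PRON. That is 10 enclosing brackets.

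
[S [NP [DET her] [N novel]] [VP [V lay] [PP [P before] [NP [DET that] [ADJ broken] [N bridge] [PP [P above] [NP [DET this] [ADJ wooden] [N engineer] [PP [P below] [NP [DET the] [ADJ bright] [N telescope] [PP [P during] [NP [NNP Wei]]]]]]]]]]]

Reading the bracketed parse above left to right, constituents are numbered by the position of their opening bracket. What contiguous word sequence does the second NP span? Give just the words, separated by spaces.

that broken bridge above this wooden engineer below the bright telescope during Wei

The NP opening brackets appear, in order, over: "her novel"; "that broken bridge above this wooden engineer below the bright telescope during Wei"; "this wooden engineer below the bright telescope during Wei"; "the bright telescope during Wei"; "Wei". The second one spans "that broken bridge above this wooden engineer below the bright telescope during Wei".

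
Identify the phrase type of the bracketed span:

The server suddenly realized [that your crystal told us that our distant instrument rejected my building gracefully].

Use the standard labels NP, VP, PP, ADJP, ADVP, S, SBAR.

SBAR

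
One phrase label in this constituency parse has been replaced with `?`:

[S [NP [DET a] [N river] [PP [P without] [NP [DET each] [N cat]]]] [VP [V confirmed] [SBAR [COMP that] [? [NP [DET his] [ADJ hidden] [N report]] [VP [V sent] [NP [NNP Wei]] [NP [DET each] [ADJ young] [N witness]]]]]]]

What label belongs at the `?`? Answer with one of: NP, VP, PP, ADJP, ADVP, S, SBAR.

S

The `?` node immediately contains: NP, VP. That is the internal structure of a clause, so the label is S.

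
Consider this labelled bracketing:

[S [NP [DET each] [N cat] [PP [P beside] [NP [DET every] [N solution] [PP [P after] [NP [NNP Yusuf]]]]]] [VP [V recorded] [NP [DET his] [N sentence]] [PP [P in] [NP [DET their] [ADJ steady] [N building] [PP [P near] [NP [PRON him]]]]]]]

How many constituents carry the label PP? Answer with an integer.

The PP constituents are: [PP beside every solution after Yusuf]; [PP after Yusuf]; [PP in their steady building near him]; [PP near him]. Total: 4.

4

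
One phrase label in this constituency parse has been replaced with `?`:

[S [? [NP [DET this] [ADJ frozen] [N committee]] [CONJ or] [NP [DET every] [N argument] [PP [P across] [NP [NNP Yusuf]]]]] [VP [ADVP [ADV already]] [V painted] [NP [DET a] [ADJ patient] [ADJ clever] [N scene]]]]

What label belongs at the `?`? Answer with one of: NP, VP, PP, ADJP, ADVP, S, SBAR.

NP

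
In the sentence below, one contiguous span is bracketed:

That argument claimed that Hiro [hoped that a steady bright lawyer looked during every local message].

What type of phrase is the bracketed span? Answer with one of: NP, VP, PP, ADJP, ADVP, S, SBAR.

VP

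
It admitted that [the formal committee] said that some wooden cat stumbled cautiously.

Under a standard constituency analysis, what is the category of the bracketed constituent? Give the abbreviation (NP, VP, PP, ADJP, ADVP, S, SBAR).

The bracketed span "the formal committee" is headed by "committee", making it a noun phrase (NP).

NP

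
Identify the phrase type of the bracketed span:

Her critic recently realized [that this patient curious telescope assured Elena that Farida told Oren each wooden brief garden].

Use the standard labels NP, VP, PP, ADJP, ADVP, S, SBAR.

SBAR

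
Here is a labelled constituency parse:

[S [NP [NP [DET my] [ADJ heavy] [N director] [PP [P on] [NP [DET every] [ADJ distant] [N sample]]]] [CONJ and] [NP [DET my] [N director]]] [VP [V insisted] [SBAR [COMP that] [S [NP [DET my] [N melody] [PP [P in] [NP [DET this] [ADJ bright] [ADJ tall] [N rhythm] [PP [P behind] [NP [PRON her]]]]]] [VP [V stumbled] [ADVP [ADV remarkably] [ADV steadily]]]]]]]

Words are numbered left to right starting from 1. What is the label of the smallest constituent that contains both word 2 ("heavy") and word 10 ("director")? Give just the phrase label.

NP

Word 2 lies under S → NP → NP → ADJ; word 10 lies under S → NP → NP → N. The lowest shared node is the NP.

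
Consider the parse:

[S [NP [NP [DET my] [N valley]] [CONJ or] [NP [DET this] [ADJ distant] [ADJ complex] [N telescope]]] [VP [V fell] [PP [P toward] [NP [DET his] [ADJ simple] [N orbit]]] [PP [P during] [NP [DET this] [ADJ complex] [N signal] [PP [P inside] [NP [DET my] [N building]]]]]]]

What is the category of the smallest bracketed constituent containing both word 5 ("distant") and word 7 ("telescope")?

NP

The smallest bracket enclosing both words is [NP this distant complex telescope], so the label is NP.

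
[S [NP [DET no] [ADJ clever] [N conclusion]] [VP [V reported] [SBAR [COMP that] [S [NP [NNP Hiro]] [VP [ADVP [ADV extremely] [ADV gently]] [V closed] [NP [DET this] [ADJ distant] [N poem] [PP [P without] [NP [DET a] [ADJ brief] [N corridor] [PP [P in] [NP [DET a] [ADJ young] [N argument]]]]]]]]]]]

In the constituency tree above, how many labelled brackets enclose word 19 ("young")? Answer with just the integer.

11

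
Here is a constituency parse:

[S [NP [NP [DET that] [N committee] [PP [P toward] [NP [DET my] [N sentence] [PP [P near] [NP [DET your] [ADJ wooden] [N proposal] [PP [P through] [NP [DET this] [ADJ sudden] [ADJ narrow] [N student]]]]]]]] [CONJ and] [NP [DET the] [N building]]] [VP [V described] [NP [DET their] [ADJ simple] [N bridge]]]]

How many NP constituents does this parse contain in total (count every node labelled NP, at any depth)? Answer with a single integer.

7

The NP constituents are: [NP that committee toward my sentence near your wooden proposal through this sudden narrow student and the building]; [NP that committee toward my sentence near your wooden proposal through this sudden narrow student]; [NP my sentence near your wooden proposal through this sudden narrow student]; [NP your wooden proposal through this sudden narrow student]; [NP this sudden narrow student]; [NP the building] …. Total: 7.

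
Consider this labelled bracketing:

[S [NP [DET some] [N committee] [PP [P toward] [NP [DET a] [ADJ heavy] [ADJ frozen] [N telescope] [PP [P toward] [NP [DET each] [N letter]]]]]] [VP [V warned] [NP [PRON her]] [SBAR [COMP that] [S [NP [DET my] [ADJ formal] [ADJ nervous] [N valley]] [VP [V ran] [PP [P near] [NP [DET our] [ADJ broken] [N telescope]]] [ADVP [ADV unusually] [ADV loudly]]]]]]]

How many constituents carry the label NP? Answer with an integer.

Listing each NP by its span: [NP some committee toward a heavy frozen telescope toward each letter]; [NP a heavy frozen telescope toward each letter]; [NP each letter]; [NP her]; [NP my formal nervous valley]; [NP our broken telescope] — that makes 6.

6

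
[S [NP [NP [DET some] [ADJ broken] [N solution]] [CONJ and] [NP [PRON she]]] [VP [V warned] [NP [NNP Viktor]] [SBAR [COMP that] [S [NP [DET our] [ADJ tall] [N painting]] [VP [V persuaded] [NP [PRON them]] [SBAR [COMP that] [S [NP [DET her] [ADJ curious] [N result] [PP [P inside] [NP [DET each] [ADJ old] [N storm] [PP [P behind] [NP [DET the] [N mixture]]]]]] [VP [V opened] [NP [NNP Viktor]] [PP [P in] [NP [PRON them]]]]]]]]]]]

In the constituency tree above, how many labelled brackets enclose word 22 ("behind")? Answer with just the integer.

12

Path from the root down to the word: S → VP → SBAR → S → VP → SBAR → S → NP → PP → NP → PP → P. That is 12 enclosing brackets.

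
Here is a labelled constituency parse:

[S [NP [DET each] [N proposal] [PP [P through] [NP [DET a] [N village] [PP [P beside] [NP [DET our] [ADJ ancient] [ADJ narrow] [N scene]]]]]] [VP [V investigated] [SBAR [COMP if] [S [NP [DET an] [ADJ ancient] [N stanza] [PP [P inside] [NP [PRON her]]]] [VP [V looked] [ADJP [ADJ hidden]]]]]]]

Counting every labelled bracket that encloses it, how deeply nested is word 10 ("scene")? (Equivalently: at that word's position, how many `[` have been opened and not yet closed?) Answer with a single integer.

7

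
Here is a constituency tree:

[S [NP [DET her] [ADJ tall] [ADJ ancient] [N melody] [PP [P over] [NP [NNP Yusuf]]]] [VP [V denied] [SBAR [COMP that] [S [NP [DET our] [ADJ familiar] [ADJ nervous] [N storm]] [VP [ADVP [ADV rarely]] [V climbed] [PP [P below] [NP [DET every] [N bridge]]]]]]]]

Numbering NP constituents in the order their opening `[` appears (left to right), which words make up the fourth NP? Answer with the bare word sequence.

every bridge

In left-to-right order the NP constituents are "her tall ancient melody over Yusuf"; "Yusuf"; "our familiar nervous storm"; "every bridge". Number 4 is "every bridge".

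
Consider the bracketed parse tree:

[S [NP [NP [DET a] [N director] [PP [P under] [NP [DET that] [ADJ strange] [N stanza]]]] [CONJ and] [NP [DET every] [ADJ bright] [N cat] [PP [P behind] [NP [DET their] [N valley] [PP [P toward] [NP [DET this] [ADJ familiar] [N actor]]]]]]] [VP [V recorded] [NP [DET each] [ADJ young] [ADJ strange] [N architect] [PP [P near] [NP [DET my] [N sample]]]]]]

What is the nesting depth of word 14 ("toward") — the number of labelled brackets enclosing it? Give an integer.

7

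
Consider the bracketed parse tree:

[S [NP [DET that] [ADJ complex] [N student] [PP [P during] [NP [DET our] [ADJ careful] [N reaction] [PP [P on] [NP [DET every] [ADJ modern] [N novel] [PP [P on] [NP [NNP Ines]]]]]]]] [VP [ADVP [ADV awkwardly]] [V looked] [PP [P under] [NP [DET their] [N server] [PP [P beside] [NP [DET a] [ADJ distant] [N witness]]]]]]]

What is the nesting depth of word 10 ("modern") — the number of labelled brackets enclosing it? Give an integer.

7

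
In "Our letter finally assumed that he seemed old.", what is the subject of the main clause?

The subject of the main clause is the NP immediately before the verb "assumed": "our letter".

our letter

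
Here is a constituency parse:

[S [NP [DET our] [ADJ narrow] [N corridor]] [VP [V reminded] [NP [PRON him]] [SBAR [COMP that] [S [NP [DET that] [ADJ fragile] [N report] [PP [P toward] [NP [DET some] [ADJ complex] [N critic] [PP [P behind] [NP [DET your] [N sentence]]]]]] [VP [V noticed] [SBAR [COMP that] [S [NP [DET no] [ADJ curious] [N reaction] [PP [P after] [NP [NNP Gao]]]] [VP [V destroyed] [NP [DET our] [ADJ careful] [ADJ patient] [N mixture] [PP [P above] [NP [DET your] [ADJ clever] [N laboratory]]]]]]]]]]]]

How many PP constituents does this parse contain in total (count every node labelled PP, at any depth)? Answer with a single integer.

4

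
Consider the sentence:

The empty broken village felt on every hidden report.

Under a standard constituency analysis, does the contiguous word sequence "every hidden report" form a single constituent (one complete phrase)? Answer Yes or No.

These words form the whole noun phrase headed by "report", so yes — one constituent.

Yes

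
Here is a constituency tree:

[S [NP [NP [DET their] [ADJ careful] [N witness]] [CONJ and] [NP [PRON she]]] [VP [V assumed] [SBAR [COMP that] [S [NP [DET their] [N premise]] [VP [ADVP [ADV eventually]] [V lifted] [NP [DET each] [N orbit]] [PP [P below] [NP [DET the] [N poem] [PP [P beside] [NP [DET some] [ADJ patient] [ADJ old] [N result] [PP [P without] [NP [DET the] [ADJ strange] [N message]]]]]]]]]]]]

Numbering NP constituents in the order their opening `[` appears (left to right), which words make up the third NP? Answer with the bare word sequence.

she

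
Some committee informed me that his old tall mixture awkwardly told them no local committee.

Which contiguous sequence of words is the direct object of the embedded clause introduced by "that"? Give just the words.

Within the embedded clause introduced by "that", the direct object of "told" is "no local committee".

no local committee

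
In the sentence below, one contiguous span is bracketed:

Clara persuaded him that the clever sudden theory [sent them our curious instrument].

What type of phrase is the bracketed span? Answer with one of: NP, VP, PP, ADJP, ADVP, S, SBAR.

The bracketed span "sent them our curious instrument" is headed by "sent", making it a verb phrase (VP).

VP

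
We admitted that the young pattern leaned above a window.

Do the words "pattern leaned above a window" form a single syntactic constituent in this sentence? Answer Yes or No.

The sequence begins inside the noun phrase "the young pattern" and ends inside the verb phrase "leaned above a window"; it crosses a phrase boundary, so no single node in the tree spans exactly those words.

No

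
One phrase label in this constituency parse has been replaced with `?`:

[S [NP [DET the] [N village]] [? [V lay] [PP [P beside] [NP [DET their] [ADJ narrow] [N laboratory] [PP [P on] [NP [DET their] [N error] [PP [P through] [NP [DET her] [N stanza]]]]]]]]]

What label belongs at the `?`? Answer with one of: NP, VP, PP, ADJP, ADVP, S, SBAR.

VP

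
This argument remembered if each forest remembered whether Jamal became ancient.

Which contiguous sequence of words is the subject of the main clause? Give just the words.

"this argument" is the NP that combines with the VP headed by "remembered" to form the main clause — the subject.

this argument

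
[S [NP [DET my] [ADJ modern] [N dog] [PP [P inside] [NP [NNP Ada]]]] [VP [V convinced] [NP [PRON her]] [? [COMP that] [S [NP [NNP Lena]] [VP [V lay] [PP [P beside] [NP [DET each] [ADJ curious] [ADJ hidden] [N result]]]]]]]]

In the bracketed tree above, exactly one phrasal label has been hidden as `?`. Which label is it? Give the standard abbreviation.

Looking at what the `?` directly dominates — COMP 'that', S — this is a subordinate clause (SBAR).

SBAR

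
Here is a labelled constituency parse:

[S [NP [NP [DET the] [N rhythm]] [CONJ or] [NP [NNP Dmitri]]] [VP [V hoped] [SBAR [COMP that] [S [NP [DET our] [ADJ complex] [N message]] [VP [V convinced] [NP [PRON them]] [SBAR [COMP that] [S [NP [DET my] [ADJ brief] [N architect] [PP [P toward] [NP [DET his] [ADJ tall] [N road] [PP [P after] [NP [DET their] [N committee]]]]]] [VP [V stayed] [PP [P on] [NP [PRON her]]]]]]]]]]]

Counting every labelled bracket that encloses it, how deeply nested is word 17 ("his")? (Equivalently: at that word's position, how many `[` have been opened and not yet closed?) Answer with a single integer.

Counting open brackets not yet closed at "his": [S [VP [SBAR [S [VP [SBAR [S [NP [PP [NP [DET = 11.

11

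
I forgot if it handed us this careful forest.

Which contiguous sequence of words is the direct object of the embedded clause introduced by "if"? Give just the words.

Within the embedded clause introduced by "if", the direct object of "handed" is "this careful forest".

this careful forest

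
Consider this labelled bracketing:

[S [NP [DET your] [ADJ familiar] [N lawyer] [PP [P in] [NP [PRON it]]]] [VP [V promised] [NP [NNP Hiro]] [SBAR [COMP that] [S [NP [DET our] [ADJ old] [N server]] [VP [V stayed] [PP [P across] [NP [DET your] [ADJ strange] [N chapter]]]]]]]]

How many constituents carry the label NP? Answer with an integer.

5

Scanning left to right, an opening `[NP` appears at word positions 1, 5, 7, 9, 14 — 5 in total.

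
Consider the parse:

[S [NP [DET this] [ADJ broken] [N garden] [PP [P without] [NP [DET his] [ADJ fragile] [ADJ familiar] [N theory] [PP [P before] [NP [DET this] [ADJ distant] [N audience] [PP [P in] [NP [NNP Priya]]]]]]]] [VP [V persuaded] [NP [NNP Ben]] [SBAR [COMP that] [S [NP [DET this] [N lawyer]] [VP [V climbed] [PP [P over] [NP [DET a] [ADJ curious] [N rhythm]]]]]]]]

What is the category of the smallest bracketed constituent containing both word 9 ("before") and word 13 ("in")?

PP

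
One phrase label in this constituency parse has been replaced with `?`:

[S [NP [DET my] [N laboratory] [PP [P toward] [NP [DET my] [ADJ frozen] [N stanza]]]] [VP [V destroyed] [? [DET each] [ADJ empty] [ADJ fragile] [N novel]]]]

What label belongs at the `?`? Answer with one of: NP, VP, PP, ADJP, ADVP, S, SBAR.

NP

Looking at what the `?` directly dominates — DET 'each', ADJ 'empty', ADJ 'fragile', N 'novel' — this is a noun phrase (NP).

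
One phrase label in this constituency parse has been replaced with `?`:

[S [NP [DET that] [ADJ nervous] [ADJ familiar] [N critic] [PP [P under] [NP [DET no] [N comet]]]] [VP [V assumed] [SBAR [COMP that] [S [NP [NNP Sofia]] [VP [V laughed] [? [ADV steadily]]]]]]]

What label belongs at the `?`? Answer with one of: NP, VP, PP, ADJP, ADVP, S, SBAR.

A constituent whose immediate children are ADV 'steadily' is an adverb phrase: ADVP.

ADVP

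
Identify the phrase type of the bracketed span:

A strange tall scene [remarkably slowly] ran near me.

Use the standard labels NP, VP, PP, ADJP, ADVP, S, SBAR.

"slowly" is the head of the bracketed span, so the span is an adverb phrase: ADVP.

ADVP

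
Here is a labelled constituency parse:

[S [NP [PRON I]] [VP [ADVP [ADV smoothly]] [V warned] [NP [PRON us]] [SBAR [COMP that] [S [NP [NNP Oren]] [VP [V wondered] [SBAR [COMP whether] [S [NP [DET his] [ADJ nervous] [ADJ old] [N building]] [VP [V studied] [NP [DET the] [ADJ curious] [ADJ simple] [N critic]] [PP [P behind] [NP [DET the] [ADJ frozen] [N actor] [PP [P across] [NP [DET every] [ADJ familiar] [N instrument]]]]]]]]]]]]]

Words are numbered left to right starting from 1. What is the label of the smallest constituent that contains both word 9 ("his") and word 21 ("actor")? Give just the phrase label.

S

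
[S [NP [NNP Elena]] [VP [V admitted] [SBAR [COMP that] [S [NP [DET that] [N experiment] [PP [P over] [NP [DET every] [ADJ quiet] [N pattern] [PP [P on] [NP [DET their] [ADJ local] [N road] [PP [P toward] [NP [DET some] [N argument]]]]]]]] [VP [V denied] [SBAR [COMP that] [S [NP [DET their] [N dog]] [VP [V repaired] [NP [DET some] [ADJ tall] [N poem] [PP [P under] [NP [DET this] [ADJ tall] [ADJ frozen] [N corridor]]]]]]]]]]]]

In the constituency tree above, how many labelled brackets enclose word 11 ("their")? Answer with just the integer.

10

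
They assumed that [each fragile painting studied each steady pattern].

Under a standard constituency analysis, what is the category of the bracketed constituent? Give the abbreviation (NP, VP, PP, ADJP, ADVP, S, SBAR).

S

"studied" is the head of the bracketed span, so the span is a clause: S.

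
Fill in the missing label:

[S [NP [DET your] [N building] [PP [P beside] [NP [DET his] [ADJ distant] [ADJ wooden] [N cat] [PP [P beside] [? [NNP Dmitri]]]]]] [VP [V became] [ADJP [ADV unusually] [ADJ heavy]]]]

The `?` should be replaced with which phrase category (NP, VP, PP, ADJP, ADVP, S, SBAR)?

NP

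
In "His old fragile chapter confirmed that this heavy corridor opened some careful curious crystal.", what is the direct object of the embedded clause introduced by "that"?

some careful curious crystal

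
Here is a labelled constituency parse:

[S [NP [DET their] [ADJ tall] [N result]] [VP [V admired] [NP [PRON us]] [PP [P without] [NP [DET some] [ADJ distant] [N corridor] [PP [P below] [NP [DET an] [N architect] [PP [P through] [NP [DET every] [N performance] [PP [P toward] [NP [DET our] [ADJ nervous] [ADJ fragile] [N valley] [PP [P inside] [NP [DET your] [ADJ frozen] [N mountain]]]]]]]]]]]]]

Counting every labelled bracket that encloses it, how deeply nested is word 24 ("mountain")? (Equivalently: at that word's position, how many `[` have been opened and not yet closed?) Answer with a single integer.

The word sits inside N, which is inside NP, inside PP, inside NP, inside PP, inside NP, inside PP, inside NP, inside PP, inside NP, inside PP, inside VP, inside S — 13 brackets in all.

13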